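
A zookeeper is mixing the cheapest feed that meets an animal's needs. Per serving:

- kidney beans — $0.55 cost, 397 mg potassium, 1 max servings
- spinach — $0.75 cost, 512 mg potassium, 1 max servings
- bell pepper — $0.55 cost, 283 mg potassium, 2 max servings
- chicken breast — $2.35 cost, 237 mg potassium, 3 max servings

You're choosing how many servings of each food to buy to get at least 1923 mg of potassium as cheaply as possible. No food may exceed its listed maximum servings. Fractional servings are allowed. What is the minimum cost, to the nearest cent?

$6.84

Cost per mg of potassium: kidney beans $0.0014, spinach $0.0015, bell pepper $0.0019, chicken breast $0.0099.
Take 1 serving of kidney beans: +397.0 mg potassium for $0.55 (total $0.55, still need 1526.0 mg).
Take 1 serving of spinach: +512.0 mg potassium for $0.75 (total $1.30, still need 1014.0 mg).
Take 2 servings of bell pepper: +566.0 mg potassium for $1.10 (total $2.40, still need 448.0 mg).
Take 1.89 servings of chicken breast: +448.0 mg potassium for $4.44 (total $6.84, still need 0.0 mg).
Greedy by cheapest-per-mg is optimal for a single linear constraint, so the minimum cost is $6.84.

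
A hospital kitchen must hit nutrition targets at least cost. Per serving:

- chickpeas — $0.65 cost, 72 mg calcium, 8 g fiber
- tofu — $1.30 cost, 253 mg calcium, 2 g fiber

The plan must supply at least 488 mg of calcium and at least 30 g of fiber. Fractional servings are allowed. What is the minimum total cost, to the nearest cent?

For a min-cost LP with two ≥-constraints, a basic feasible solution has at most two positive variables.
chickpeas only: max(488/72, 30/8) = 6.778 servings → $4.41.
tofu only: max(488/253, 30/2) = 15 servings → $19.50.
chickpeas + tofu with both tight: 3.518 servings and 0.9277 servings → $3.49.
Cheapest feasible corner: $3.49.

$3.49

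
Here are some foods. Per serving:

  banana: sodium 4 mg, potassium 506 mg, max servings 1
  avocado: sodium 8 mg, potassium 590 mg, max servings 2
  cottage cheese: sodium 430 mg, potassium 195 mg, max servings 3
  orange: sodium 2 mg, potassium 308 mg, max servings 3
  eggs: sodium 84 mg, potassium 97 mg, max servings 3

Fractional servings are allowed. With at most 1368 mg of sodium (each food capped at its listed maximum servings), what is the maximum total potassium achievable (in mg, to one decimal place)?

Potassium per mg sodium: orange 154, banana 126.5, avocado 73.75, eggs 1.155, cottage cheese 0.4535.
Take 3 servings of orange: uses 6 mg sodium, +924.0 mg potassium (running total 924.0 mg).
Take 1 serving of banana: uses 4 mg sodium, +506.0 mg potassium (running total 1430.0 mg).
Take 2 servings of avocado: uses 16 mg sodium, +1180.0 mg potassium (running total 2610.0 mg).
Take 3 servings of eggs: uses 252 mg sodium, +291.0 mg potassium (running total 2901.0 mg).
Take 2.535 servings of cottage cheese: uses 1090 mg sodium, +494.3 mg potassium (running total 3395.3 mg).
Greedy by best ratio exhausts the sodium allowance optimally: 3395.3 mg.

3395.3 mg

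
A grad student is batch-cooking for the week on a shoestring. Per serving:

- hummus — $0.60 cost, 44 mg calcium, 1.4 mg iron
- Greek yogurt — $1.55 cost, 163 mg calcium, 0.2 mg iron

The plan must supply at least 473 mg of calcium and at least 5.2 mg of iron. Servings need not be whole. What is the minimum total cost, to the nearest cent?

The cheapest plan sits at a corner of the feasible region — with two constraints it uses at most two foods.
hummus only: max(473/44, 5.2/1.4) = 10.75 servings → $6.45.
Greek yogurt only: max(473/163, 5.2/0.2) = 26 servings → $40.30.
hummus + Greek yogurt with both tight: 3.432 servings and 1.975 servings → $5.12.
So the least-cost plan costs $5.12.

$5.12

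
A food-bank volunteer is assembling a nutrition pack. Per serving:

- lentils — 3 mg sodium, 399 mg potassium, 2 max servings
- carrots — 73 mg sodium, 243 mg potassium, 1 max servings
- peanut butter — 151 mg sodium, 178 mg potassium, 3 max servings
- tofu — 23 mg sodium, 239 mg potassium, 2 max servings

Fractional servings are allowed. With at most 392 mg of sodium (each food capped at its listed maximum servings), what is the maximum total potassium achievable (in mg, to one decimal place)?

Potassium per mg sodium: lentils 133, tofu 10.39, carrots 3.329, peanut butter 1.179.
Take 2 servings of lentils: uses 6 mg sodium, +798.0 mg potassium (running total 798.0 mg).
Take 2 servings of tofu: uses 46 mg sodium, +478.0 mg potassium (running total 1276.0 mg).
Take 1 serving of carrots: uses 73 mg sodium, +243.0 mg potassium (running total 1519.0 mg).
Take 1.768 servings of peanut butter: uses 267 mg sodium, +314.7 mg potassium (running total 1833.7 mg).
Greedy by best ratio exhausts the sodium allowance optimally: 1833.7 mg.

1833.7 mg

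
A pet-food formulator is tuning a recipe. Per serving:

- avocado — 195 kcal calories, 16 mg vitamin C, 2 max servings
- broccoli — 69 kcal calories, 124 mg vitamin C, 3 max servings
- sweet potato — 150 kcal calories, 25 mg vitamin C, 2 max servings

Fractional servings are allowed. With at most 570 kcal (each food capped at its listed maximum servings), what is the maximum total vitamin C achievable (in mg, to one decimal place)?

Vitamin C per kcal: broccoli 1.797, sweet potato 0.1667, avocado 0.08205.
Take 3 servings of broccoli: uses 207 kcal, +372.0 mg vitamin C (running total 372.0 mg).
Take 2 servings of sweet potato: uses 300 kcal, +50.0 mg vitamin C (running total 422.0 mg).
Take 0.3231 servings of avocado: uses 63 kcal, +5.2 mg vitamin C (running total 427.2 mg).
Filling greedily by vitamin C-per-kcal is optimal for one linear limit, giving 427.2 mg.

427.2 mg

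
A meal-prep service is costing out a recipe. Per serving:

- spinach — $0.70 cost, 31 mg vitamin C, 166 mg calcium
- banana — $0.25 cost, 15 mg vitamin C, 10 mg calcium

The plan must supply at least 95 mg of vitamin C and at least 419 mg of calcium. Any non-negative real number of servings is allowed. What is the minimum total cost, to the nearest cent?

Two binding constraints pin down two serving amounts, so the optimal mix uses at most two foods. The candidates are each food alone (scaled to the tighter of vitamin C/calcium) and each pair with both constraints tight.
spinach only: max(95/31, 419/166) = 3.065 servings → $2.15.
banana only: max(95/15, 419/10) = 41.9 servings → $10.47.
spinach + banana with both tight: 2.447 servings and 1.276 servings → $2.03.
So the least-cost plan costs $2.03.

$2.03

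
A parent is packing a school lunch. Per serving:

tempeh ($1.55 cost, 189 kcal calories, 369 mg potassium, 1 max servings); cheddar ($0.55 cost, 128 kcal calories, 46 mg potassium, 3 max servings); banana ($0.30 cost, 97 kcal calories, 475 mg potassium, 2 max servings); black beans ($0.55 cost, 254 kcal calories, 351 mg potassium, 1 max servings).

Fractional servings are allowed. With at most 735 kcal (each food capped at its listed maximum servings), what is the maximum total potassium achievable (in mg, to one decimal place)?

1705.2 mg

Potassium per kcal: banana 4.897, tempeh 1.952, black beans 1.382, cheddar 0.3594.
Take 2 servings of banana: uses 194 kcal, +950.0 mg potassium (running total 950.0 mg).
Take 1 serving of tempeh: uses 189 kcal, +369.0 mg potassium (running total 1319.0 mg).
Take 1 serving of black beans: uses 254 kcal, +351.0 mg potassium (running total 1670.0 mg).
Take 0.7656 servings of cheddar: uses 98 kcal, +35.2 mg potassium (running total 1705.2 mg).
Greedy by best ratio exhausts the calories allowance optimally: 1705.2 mg.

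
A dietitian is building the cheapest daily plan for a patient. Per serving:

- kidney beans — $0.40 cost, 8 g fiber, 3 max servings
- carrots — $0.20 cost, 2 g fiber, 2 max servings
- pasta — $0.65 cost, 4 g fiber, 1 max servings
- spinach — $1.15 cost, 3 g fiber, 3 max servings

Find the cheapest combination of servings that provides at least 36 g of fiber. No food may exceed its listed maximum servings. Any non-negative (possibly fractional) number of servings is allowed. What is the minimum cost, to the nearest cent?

$3.78

Cost per g of fiber: kidney beans $0.0500, carrots $0.1000, pasta $0.1625, spinach $0.3833.
Take 3 servings of kidney beans: +24.0 g fiber for $1.20 (total $1.20, still need 12.0 g).
Take 2 servings of carrots: +4.0 g fiber for $0.40 (total $1.60, still need 8.0 g).
Take 1 serving of pasta: +4.0 g fiber for $0.65 (total $2.25, still need 4.0 g).
Take 1.333 servings of spinach: +4.0 g fiber for $1.53 (total $3.78, still need 0.0 g).
Greedy by cheapest-per-g is optimal for a single linear constraint, so the minimum cost is $3.78.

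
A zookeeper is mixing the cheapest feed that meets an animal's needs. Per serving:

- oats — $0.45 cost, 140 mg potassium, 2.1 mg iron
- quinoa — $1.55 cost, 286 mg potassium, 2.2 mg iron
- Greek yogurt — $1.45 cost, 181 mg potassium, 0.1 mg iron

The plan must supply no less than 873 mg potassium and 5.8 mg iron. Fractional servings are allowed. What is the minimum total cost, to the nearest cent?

At the optimum either one food covers both requirements or two foods hit both targets exactly; no other combination can be cheaper.
oats only: max(873/140, 5.8/2.1) = 6.236 servings → $2.81.
quinoa only: max(873/286, 5.8/2.2) = 3.052 servings → $4.73.
Greek yogurt only: max(873/181, 5.8/0.1) = 58 servings → $84.10.
oats + quinoa with both targets exact would need a negative amount; discard.
oats + Greek yogurt with both tight: 2.629 servings and 2.79 servings → $5.23.
quinoa + Greek yogurt with both tight: 2.604 servings and 0.7083 servings → $5.06.
Cheapest feasible corner: $2.81.

$2.81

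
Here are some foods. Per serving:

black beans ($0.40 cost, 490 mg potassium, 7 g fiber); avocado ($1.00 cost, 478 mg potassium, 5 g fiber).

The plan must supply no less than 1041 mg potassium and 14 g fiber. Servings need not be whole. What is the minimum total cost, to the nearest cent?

Compare the cost at each extreme point of the feasible region.
black beans only: max(1041/490, 14/7) = 2.124 servings → $0.85.
avocado only: max(1041/478, 14/5) = 2.8 servings → $2.80.
black beans + avocado with both tight: 1.66 servings and 0.4766 servings → $1.14.
Cheapest feasible corner: $0.85.

$0.85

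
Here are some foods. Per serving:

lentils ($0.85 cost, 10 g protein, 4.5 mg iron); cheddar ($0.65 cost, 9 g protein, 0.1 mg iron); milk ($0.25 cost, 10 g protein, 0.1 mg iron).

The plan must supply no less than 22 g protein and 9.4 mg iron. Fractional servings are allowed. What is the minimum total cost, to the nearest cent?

$1.80

lentils only: max(22/10, 9.4/4.5) = 2.2 servings → $1.87.
cheddar only: max(22/9, 9.4/0.1) = 94 servings → $61.10.
milk only: max(22/10, 9.4/0.1) = 94 servings → $23.50.
lentils + cheddar with both tight: 2.086 servings and 0.1266 servings → $1.86.
lentils + milk with both tight: 2.086 servings and 0.1136 servings → $1.80.
cheddar + milk with both targets exact would need a negative amount; discard.
So the least-cost plan costs $1.80.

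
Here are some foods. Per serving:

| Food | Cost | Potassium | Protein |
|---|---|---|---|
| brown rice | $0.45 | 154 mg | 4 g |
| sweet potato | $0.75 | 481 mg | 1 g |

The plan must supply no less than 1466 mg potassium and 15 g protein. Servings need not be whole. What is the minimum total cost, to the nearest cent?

$2.97

brown rice only: max(1466/154, 15/4) = 9.519 servings → $4.28.
sweet potato only: max(1466/481, 15/1) = 15 servings → $11.25.
brown rice + sweet potato with both tight: 3.248 servings and 2.008 servings → $2.97.
The minimum over all feasible corners is $2.97.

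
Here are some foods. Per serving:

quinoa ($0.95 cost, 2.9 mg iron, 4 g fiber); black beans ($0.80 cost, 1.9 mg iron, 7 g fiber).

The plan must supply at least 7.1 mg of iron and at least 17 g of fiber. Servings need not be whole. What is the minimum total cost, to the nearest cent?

$2.62

Minimising a linear cost over {iron ≥ 7.1, fiber ≥ 17, servings ≥ 0} — the optimum is at a vertex, using one or two foods.
quinoa only: max(7.1/2.9, 17/4) = 4.25 servings → $4.04.
black beans only: max(7.1/1.9, 17/7) = 3.737 servings → $2.99.
quinoa + black beans with both tight: 1.37 servings and 1.646 servings → $2.62.
So the least-cost plan costs $2.62.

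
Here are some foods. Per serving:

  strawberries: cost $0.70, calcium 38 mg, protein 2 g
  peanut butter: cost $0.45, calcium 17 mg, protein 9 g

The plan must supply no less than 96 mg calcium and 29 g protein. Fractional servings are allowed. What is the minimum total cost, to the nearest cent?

At the optimum either one food covers both requirements or two foods hit both targets exactly; no other combination can be cheaper.
strawberries only: max(96/38, 29/2) = 14.5 servings → $10.15.
peanut butter only: max(96/17, 29/9) = 5.647 servings → $2.54.
strawberries + peanut butter with both tight: 1.205 servings and 2.955 servings → $2.17.
The minimum over all feasible corners is $2.17.

$2.17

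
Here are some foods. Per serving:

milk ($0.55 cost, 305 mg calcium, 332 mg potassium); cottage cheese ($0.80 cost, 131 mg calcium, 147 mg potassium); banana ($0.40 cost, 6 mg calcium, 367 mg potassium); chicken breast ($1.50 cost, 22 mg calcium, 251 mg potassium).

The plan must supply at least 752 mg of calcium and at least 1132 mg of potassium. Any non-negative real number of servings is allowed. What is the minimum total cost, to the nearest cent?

Check every corner: each single food scaled to meet both minima, and each pair solved so both constraints bind.
milk only: max(752/305, 1132/332) = 3.41 servings → $1.88.
cottage cheese only: max(752/131, 1132/147) = 7.701 servings → $6.16.
banana only: max(752/6, 1132/367) = 125.3 servings → $50.13.
chicken breast only: max(752/22, 1132/251) = 34.18 servings → $51.27.
milk + cottage cheese with both targets exact would need a negative amount; discard.
milk + banana with both tight: 2.448 servings and 0.8695 servings → $1.69.
milk + chicken breast with both tight: 2.366 servings and 1.38 servings → $3.37.
cottage cheese + banana with both tight: 5.704 servings and 0.7998 servings → $4.88.
cottage cheese + chicken breast with both tight: 5.527 servings and 1.273 servings → $6.33.
banana + chicken breast with both targets exact would need a negative amount; discard.
The minimum over all feasible corners is $1.69.

$1.69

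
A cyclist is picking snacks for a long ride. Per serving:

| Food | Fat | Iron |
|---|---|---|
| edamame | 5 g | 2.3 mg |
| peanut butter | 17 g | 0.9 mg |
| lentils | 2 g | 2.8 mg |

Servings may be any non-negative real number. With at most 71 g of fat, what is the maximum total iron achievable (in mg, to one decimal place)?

99.4 mg

Iron per g fat: lentils 1.4, edamame 0.46, peanut butter 0.05294.
With no serving limits, spend the whole fat allowance on lentils: 71 g / 2 g × 2.8 mg = 99.4 mg.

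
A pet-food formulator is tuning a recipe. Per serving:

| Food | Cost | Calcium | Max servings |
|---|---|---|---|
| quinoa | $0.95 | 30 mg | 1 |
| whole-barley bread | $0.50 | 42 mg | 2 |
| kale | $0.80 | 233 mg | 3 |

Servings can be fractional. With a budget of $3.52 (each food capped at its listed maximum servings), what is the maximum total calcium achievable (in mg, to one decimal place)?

786.8 mg

Calcium per dollar: kale 291.2, whole-barley bread 84, quinoa 31.58.
Take 3 servings of kale: spends $2.40, +699.0 mg calcium (running total 699.0 mg).
Take 2 servings of whole-barley bread: spends $1.00, +84.0 mg calcium (running total 783.0 mg).
Take 0.1263 servings of quinoa: spends $0.12, +3.8 mg calcium (running total 786.8 mg).
Greedy by best ratio exhausts the cost allowance optimally: 786.8 mg.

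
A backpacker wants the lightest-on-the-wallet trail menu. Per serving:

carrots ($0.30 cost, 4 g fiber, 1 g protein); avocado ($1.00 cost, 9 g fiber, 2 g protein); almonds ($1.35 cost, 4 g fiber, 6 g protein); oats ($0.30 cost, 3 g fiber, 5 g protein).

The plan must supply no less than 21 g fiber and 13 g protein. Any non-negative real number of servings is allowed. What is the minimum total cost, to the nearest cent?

$1.71

A basic optimal solution has at most two foods positive. Try each food alone and each pair with both targets met exactly.
carrots only: max(21/4, 13/1) = 13 servings → $3.90.
avocado only: max(21/9, 13/2) = 6.5 servings → $6.50.
almonds only: max(21/4, 13/6) = 5.25 servings → $7.09.
oats only: max(21/3, 13/5) = 7 servings → $2.10.
carrots + avocado: intersection lies outside the first quadrant.
carrots + almonds with both tight: 3.7 servings and 1.55 servings → $3.20.
carrots + oats with both tight: 3.882 servings and 1.824 servings → $1.71.
avocado + almonds with both tight: 1.609 servings and 1.63 servings → $3.81.
avocado + oats with both tight: 1.692 servings and 1.923 servings → $2.27.
almonds + oats with both targets exact would need a negative amount; discard.
Cheapest feasible corner: $1.71.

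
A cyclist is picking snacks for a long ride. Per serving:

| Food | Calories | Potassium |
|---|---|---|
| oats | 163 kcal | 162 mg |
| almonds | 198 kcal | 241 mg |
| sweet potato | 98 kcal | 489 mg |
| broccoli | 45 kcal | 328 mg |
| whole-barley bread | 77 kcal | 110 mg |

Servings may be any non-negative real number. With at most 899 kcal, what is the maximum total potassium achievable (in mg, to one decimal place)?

6552.7 mg

Potassium per kcal: broccoli 7.289, sweet potato 4.99, whole-barley bread 1.429, almonds 1.217, oats 0.9939.
With no serving limits, spend the whole calories allowance on broccoli: 899 kcal / 45 kcal × 328 mg = 6552.7 mg.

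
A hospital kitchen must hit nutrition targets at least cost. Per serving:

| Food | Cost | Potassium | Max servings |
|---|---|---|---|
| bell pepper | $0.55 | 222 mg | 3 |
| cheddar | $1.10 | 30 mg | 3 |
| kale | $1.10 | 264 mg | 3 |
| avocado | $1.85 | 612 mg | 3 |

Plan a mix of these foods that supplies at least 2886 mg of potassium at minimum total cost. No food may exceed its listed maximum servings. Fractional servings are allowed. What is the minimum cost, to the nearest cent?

$8.80

Cost per mg of potassium: bell pepper $0.0025, avocado $0.0030, kale $0.0042, cheddar $0.0367.
Take 3 servings of bell pepper: +666.0 mg potassium for $1.65 (total $1.65, still need 2220.0 mg).
Take 3 servings of avocado: +1836.0 mg potassium for $5.55 (total $7.20, still need 384.0 mg).
Take 1.455 servings of kale: +384.0 mg potassium for $1.60 (total $8.80, still need 0.0 mg).
Greedy by cheapest-per-mg is optimal for a single linear constraint, so the minimum cost is $8.80.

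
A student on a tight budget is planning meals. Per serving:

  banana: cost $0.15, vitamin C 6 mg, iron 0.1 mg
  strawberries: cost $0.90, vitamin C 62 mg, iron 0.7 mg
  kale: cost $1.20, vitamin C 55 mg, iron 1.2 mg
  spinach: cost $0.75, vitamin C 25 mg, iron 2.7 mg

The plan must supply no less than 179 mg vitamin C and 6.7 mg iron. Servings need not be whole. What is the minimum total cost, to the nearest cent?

A basic optimal solution has at most two foods positive. Try each food alone and each pair with both targets met exactly.
banana only: max(179/6, 6.7/0.1) = 67 servings → $10.05.
strawberries only: max(179/62, 6.7/0.7) = 9.571 servings → $8.61.
kale only: max(179/55, 6.7/1.2) = 5.583 servings → $6.70.
spinach only: max(179/25, 6.7/2.7) = 7.16 servings → $5.37.
banana + strawberries: the both-tight solution has a negative serving — not a feasible corner.
banana + kale: intersection lies outside the first quadrant.
banana + spinach with both tight: 23.05 servings and 1.628 servings → $4.68.
strawberries + kale with both targets exact would need a negative amount; discard.
strawberries + spinach with both tight: 2.107 servings and 1.935 servings → $3.35.
kale + spinach with both tight: 2.665 servings and 1.297 servings → $4.17.
So the least-cost plan costs $3.35.

$3.35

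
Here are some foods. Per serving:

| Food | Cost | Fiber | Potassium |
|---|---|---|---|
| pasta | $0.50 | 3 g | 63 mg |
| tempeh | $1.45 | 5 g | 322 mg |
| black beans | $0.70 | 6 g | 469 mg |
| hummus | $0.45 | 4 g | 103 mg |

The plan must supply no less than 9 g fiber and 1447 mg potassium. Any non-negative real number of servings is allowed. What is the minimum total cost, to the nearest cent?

Compare the cost at each extreme point of the feasible region.
pasta only: max(9/3, 1447/63) = 22.97 servings → $11.48.
tempeh only: max(9/5, 1447/322) = 4.494 servings → $6.52.
black beans only: max(9/6, 1447/469) = 3.085 servings → $2.16.
hummus only: max(9/4, 1447/103) = 14.05 servings → $6.32.
pasta + tempeh: intersection lies outside the first quadrant.
pasta + black beans: the both-tight solution has a negative serving — not a feasible corner.
pasta + hummus: intersection lies outside the first quadrant.
tempeh + black beans: intersection lies outside the first quadrant.
tempeh + hummus: the both-tight solution has a negative serving — not a feasible corner.
black beans + hummus: the both-tight solution has a negative serving — not a feasible corner.
The minimum over all feasible corners is $2.16.

$2.16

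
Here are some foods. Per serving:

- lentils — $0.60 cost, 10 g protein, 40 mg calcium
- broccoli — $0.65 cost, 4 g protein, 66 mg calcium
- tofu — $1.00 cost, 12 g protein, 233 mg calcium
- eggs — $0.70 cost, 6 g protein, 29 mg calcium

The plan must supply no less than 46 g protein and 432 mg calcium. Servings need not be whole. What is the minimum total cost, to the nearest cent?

Check every corner: each single food scaled to meet both minima, and each pair solved so both constraints bind.
lentils only: max(46/10, 432/40) = 10.8 servings → $6.48.
broccoli only: max(46/4, 432/66) = 11.5 servings → $7.47.
tofu only: max(46/12, 432/233) = 3.833 servings → $3.83.
eggs only: max(46/6, 432/29) = 14.9 servings → $10.43.
lentils + broccoli with both tight: 2.616 servings and 4.96 servings → $4.79.
lentils + tofu with both tight: 2.991 servings and 1.341 servings → $3.14.
lentils + eggs with both targets exact would need a negative amount; discard.
broccoli + tofu: intersection lies outside the first quadrant.
broccoli + eggs with both tight: 4.493 servings and 4.671 servings → $6.19.
tofu + eggs with both tight: 1.198 servings and 5.27 servings → $4.89.
So the least-cost plan costs $3.14.

$3.14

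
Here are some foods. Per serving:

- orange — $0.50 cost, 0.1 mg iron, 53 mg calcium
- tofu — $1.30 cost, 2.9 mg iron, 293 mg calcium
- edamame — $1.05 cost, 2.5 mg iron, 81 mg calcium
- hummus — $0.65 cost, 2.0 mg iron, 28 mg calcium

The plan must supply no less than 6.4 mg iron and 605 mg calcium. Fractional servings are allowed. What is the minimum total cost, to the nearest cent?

$2.81

At the optimum either one food covers both requirements or two foods hit both targets exactly; no other combination can be cheaper.
orange only: max(6.4/0.1, 605/53) = 64 servings → $32.00.
tofu only: max(6.4/2.9, 605/293) = 2.207 servings → $2.87.
edamame only: max(6.4/2.5, 605/81) = 7.469 servings → $7.84.
hummus only: max(6.4/2.0, 605/28) = 21.61 servings → $14.04.
orange + tofu: the both-tight solution has a negative serving — not a feasible corner.
orange + edamame with both tight: 7.991 servings and 2.24 servings → $6.35.
orange + hummus with both tight: 9.988 servings and 2.701 servings → $6.75.
tofu + edamame with both tight: 1.998 servings and 0.2426 servings → $2.85.
tofu + hummus with both tight: 2.042 servings and 0.2391 servings → $2.81.
edamame + hummus with both targets exact would need a negative amount; discard.
So the least-cost plan costs $2.81.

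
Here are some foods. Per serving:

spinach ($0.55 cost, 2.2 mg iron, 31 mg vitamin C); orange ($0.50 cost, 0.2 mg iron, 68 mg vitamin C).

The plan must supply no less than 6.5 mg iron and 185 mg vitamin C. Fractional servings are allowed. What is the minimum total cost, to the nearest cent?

spinach only: max(6.5/2.2, 185/31) = 5.968 servings → $3.28.
orange only: max(6.5/0.2, 185/68) = 32.5 servings → $16.25.
spinach + orange with both tight: 2.824 servings and 1.433 servings → $2.27.
Cheapest feasible corner: $2.27.

$2.27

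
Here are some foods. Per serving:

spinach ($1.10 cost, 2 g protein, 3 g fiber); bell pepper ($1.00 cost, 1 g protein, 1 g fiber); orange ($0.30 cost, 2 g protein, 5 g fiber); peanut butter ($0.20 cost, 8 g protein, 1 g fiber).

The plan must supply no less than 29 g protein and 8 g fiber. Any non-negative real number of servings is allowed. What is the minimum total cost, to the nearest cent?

Check every corner: each single food scaled to meet both minima, and each pair solved so both constraints bind.
spinach only: max(29/2, 8/3) = 14.5 servings → $15.95.
bell pepper only: max(29/1, 8/1) = 29 servings → $29.00.
orange only: max(29/2, 8/5) = 14.5 servings → $4.35.
peanut butter only: max(29/8, 8/1) = 8 servings → $1.60.
spinach + bell pepper with both targets exact would need a negative amount; discard.
spinach + orange: intersection lies outside the first quadrant.
spinach + peanut butter with both tight: 1.591 servings and 3.227 servings → $2.40.
bell pepper + orange: the both-tight solution has a negative serving — not a feasible corner.
bell pepper + peanut butter with both tight: 5 servings and 3 servings → $5.60.
orange + peanut butter with both tight: 0.9211 servings and 3.395 servings → $0.96.
So the least-cost plan costs $0.96.

$0.96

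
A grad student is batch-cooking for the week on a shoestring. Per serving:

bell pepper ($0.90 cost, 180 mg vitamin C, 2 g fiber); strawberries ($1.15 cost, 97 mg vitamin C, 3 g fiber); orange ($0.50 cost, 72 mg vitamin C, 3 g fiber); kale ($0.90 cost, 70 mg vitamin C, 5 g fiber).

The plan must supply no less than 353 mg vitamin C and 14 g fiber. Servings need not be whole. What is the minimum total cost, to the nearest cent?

$2.41

bell pepper only: max(353/180, 14/2) = 7 servings → $6.30.
strawberries only: max(353/97, 14/3) = 4.667 servings → $5.37.
orange only: max(353/72, 14/3) = 4.903 servings → $2.45.
kale only: max(353/70, 14/5) = 5.043 servings → $4.54.
bell pepper + strawberries: the both-tight solution has a negative serving — not a feasible corner.
bell pepper + orange with both tight: 0.1288 servings and 4.581 servings → $2.41.
bell pepper + kale with both tight: 1.033 servings and 2.387 servings → $3.08.
strawberries + orange with both tight: 0.68 servings and 3.987 servings → $2.78.
strawberries + kale with both tight: 2.855 servings and 1.087 servings → $4.26.
orange + kale: intersection lies outside the first quadrant.
So the least-cost plan costs $2.41.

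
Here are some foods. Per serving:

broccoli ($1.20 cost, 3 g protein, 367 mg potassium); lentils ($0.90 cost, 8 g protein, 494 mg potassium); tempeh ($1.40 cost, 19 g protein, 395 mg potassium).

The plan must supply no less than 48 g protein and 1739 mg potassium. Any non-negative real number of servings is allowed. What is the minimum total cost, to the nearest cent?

The cheapest plan sits at a corner of the feasible region — with two constraints it uses at most two foods.
broccoli only: max(48/3, 1739/367) = 16 servings → $19.20.
lentils only: max(48/8, 1739/494) = 6 servings → $5.40.
tempeh only: max(48/19, 1739/395) = 4.403 servings → $6.16.
broccoli + lentils with both targets exact would need a negative amount; discard.
broccoli + tempeh with both tight: 2.433 servings and 2.142 servings → $5.92.
lentils + tempeh with both tight: 2.262 servings and 1.574 servings → $4.24.
So the least-cost plan costs $4.24.

$4.24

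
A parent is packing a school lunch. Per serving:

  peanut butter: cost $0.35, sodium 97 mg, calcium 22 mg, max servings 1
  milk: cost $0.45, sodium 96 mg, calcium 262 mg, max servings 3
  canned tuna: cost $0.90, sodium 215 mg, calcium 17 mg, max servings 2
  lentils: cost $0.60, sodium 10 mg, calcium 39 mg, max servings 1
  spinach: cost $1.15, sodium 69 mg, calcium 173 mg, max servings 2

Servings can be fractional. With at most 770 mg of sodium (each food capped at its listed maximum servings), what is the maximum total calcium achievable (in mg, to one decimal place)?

1211.7 mg

Calcium per mg sodium: lentils 3.9, milk 2.729, spinach 2.507, peanut butter 0.2268, canned tuna 0.07907.
Take 1 serving of lentils: uses 10 mg sodium, +39.0 mg calcium (running total 39.0 mg).
Take 3 servings of milk: uses 288 mg sodium, +786.0 mg calcium (running total 825.0 mg).
Take 2 servings of spinach: uses 138 mg sodium, +346.0 mg calcium (running total 1171.0 mg).
Take 1 serving of peanut butter: uses 97 mg sodium, +22.0 mg calcium (running total 1193.0 mg).
Take 1.102 servings of canned tuna: uses 237 mg sodium, +18.7 mg calcium (running total 1211.7 mg).
Greedy by best ratio exhausts the sodium allowance optimally: 1211.7 mg.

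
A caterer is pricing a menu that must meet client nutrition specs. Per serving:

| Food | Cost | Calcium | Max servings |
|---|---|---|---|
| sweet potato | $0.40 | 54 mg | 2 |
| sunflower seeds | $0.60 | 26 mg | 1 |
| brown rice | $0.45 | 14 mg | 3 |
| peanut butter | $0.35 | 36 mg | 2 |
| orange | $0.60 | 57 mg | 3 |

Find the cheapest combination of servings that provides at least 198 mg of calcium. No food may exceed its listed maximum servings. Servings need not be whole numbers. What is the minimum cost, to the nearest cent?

Cost per mg of calcium: sweet potato $0.0074, peanut butter $0.0097, orange $0.0105, sunflower seeds $0.0231, brown rice $0.0321.
Take 2 servings of sweet potato: +108.0 mg calcium for $0.80 (total $0.80, still need 90.0 mg).
Take 2 servings of peanut butter: +72.0 mg calcium for $0.70 (total $1.50, still need 18.0 mg).
Take 0.3158 servings of orange: +18.0 mg calcium for $0.19 (total $1.69, still need 0.0 mg).
Greedy by cheapest-per-mg is optimal for a single linear constraint, so the minimum cost is $1.69.

$1.69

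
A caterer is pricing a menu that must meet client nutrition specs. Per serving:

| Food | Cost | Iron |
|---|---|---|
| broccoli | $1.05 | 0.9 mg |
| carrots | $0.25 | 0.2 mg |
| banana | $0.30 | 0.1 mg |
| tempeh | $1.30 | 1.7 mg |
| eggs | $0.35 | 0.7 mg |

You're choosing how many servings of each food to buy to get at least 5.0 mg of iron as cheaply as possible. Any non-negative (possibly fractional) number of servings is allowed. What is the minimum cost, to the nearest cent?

Cost per mg of iron: eggs $0.5000, tempeh $0.7647, broccoli $1.1667, carrots $1.2500, banana $3.0000.
With no serving limits, use only eggs: 5.0 mg / 0.7 mg = 7.143 servings × $0.35 = $2.50.

$2.50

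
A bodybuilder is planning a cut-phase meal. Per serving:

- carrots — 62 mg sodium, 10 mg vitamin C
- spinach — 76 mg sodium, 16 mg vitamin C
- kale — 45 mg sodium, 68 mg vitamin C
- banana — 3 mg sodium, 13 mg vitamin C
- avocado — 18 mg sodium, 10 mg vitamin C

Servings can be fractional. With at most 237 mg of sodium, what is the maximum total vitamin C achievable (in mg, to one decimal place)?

1027.0 mg

Vitamin C per mg sodium: banana 4.333, kale 1.511, avocado 0.5556, spinach 0.2105, carrots 0.1613.
With no serving limits, spend the whole sodium allowance on banana: 237 mg / 3 mg × 13 mg = 1027.0 mg.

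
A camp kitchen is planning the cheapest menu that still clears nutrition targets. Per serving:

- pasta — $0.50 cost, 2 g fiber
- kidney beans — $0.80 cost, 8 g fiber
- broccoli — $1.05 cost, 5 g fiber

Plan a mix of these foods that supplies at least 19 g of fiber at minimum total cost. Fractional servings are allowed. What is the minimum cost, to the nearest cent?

Cost per g of fiber: kidney beans $0.1000, broccoli $0.2100, pasta $0.2500.
With no serving limits, use only kidney beans: 19 g / 8 g = 2.375 servings × $0.80 = $1.90.

$1.90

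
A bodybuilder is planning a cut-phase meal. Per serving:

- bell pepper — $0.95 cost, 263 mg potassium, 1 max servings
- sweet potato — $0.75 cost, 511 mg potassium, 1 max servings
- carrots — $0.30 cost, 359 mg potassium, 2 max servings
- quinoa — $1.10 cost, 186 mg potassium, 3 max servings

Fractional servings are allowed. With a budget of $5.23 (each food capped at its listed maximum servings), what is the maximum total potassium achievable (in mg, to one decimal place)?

1987.4 mg

Potassium per dollar: carrots 1197, sweet potato 681.3, bell pepper 276.8, quinoa 169.1.
Take 2 servings of carrots: spends $0.60, +718.0 mg potassium (running total 718.0 mg).
Take 1 serving of sweet potato: spends $0.75, +511.0 mg potassium (running total 1229.0 mg).
Take 1 serving of bell pepper: spends $0.95, +263.0 mg potassium (running total 1492.0 mg).
Take 2.664 servings of quinoa: spends $2.93, +495.4 mg potassium (running total 1987.4 mg).
Greedy by best ratio exhausts the cost allowance optimally: 1987.4 mg.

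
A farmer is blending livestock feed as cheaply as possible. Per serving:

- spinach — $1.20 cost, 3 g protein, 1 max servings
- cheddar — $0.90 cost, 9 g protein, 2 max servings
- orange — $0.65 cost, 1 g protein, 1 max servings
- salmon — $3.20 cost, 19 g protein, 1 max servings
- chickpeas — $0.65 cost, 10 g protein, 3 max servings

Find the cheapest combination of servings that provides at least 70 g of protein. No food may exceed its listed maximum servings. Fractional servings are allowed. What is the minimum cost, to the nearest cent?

$8.15

Cost per g of protein: chickpeas $0.0650, cheddar $0.1000, salmon $0.1684, spinach $0.4000, orange $0.6500.
Take 3 servings of chickpeas: +30.0 g protein for $1.95 (total $1.95, still need 40.0 g).
Take 2 servings of cheddar: +18.0 g protein for $1.80 (total $3.75, still need 22.0 g).
Take 1 serving of salmon: +19.0 g protein for $3.20 (total $6.95, still need 3.0 g).
Take 1 serving of spinach: +3.0 g protein for $1.20 (total $8.15, still need 0.0 g).
Filling from the cheapest source first is optimal under one linear minimum: $8.15.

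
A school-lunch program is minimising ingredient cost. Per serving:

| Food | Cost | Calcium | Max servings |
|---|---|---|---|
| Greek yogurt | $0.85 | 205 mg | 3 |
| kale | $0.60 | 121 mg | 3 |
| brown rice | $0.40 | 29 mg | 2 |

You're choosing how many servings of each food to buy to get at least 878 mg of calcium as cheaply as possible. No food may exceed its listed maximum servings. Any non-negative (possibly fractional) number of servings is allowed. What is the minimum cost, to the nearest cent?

Cost per mg of calcium: Greek yogurt $0.0041, kale $0.0050, brown rice $0.0138.
Take 3 servings of Greek yogurt: +615.0 mg calcium for $2.55 (total $2.55, still need 263.0 mg).
Take 2.174 servings of kale: +263.0 mg calcium for $1.30 (total $3.85, still need 0.0 mg).
Filling from the cheapest source first is optimal under one linear minimum: $3.85.

$3.85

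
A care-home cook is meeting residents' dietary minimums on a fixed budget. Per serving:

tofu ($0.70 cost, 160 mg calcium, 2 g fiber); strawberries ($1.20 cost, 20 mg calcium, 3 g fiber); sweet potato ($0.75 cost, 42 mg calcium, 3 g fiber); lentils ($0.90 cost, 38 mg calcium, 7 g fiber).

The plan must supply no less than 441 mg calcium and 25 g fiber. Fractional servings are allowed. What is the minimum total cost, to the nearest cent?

An LP optimum is at a vertex; with two nutrient constraints at most two foods are used. Check each candidate.
tofu only: max(441/160, 25/2) = 12.5 servings → $8.75.
strawberries only: max(441/20, 25/3) = 22.05 servings → $26.46.
sweet potato only: max(441/42, 25/3) = 10.5 servings → $7.88.
lentils only: max(441/38, 25/7) = 11.61 servings → $10.44.
tofu + strawberries with both tight: 1.87 servings and 7.086 servings → $9.81.
tofu + sweet potato with both tight: 0.6894 servings and 7.874 servings → $6.39.
tofu + lentils with both tight: 2.047 servings and 2.987 servings → $4.12.
strawberries + sweet potato with both targets exact would need a negative amount; discard.
strawberries + lentils: the both-tight solution has a negative serving — not a feasible corner.
sweet potato + lentils with both targets exact would need a negative amount; discard.
So the least-cost plan costs $4.12.

$4.12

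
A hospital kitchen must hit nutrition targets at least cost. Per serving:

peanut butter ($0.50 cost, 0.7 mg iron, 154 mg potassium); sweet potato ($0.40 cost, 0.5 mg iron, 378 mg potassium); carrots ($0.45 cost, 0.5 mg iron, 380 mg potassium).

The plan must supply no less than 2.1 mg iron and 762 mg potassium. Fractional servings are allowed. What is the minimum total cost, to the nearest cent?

Two binding constraints pin down two serving amounts, so the optimal mix uses at most two foods. The candidates are each food alone (scaled to the tighter of iron/potassium) and each pair with both constraints tight.
peanut butter only: max(2.1/0.7, 762/154) = 4.948 servings → $2.47.
sweet potato only: max(2.1/0.5, 762/378) = 4.2 servings → $1.68.
carrots only: max(2.1/0.5, 762/380) = 4.2 servings → $1.89.
peanut butter + sweet potato with both tight: 2.2 servings and 1.119 servings → $1.55.
peanut butter + carrots with both tight: 2.206 servings and 1.111 servings → $1.60.
sweet potato + carrots with both targets exact would need a negative amount; discard.
So the least-cost plan costs $1.55.

$1.55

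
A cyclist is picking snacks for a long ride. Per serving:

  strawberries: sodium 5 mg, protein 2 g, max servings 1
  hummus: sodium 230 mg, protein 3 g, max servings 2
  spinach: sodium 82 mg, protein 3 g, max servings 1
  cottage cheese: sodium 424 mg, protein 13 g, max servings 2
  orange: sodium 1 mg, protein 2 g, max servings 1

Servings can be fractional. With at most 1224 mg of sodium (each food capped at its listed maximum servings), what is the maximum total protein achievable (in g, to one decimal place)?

Protein per mg sodium: orange 2, strawberries 0.4, spinach 0.03659, cottage cheese 0.03066, hummus 0.01304.
Take 1 serving of orange: uses 1 mg sodium, +2.0 g protein (running total 2.0 g).
Take 1 serving of strawberries: uses 5 mg sodium, +2.0 g protein (running total 4.0 g).
Take 1 serving of spinach: uses 82 mg sodium, +3.0 g protein (running total 7.0 g).
Take 2 servings of cottage cheese: uses 848 mg sodium, +26.0 g protein (running total 33.0 g).
Take 1.252 servings of hummus: uses 288 mg sodium, +3.8 g protein (running total 36.8 g).
Filling greedily by protein-per-mg sodium is optimal for one linear limit, giving 36.8 g.

36.8 g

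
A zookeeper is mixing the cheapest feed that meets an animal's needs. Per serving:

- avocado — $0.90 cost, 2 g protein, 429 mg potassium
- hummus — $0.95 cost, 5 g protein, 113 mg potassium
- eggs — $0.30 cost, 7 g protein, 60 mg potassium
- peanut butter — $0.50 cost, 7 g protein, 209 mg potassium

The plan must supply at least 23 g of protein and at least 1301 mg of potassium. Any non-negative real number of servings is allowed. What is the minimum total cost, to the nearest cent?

avocado only: max(23/2, 1301/429) = 11.5 servings → $10.35.
hummus only: max(23/5, 1301/113) = 11.51 servings → $10.94.
eggs only: max(23/7, 1301/60) = 21.68 servings → $6.50.
peanut butter only: max(23/7, 1301/209) = 6.225 servings → $3.11.
avocado + hummus with both tight: 2.035 servings and 3.786 servings → $5.43.
avocado + eggs with both tight: 2.68 servings and 2.52 servings → $3.17.
avocado + peanut butter with both tight: 1.663 servings and 2.81 servings → $2.90.
hummus + eggs: the both-tight solution has a negative serving — not a feasible corner.
hummus + peanut butter with both targets exact would need a negative amount; discard.
eggs + peanut butter: the both-tight solution has a negative serving — not a feasible corner.
So the least-cost plan costs $2.90.

$2.90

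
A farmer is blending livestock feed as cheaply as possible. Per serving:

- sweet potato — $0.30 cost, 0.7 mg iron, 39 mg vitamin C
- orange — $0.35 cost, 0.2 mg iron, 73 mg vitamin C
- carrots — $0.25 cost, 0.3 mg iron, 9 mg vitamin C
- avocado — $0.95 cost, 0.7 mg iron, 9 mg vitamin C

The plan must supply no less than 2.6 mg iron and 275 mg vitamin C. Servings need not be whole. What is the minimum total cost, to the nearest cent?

$1.67

Minimising a linear cost over {iron ≥ 2.6, vitamin C ≥ 275, servings ≥ 0} — the optimum is at a vertex, using one or two foods.
sweet potato only: max(2.6/0.7, 275/39) = 7.051 servings → $2.12.
orange only: max(2.6/0.2, 275/73) = 13 servings → $4.55.
carrots only: max(2.6/0.3, 275/9) = 30.56 servings → $7.64.
avocado only: max(2.6/0.7, 275/9) = 30.56 servings → $29.03.
sweet potato + orange with both tight: 3.113 servings and 2.104 servings → $1.67.
sweet potato + carrots with both targets exact would need a negative amount; discard.
sweet potato + avocado with both targets exact would need a negative amount; discard.
orange + carrots with both tight: 2.94 servings and 6.706 servings → $2.71.
orange + avocado with both tight: 3.43 servings and 2.734 servings → $3.80.
carrots + avocado: intersection lies outside the first quadrant.
The minimum over all feasible corners is $1.67.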